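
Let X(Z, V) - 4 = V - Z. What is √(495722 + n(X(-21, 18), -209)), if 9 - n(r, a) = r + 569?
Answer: √495119 ≈ 703.65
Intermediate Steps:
X(Z, V) = 4 + V - Z (X(Z, V) = 4 + (V - Z) = 4 + V - Z)
n(r, a) = -560 - r (n(r, a) = 9 - (r + 569) = 9 - (569 + r) = 9 + (-569 - r) = -560 - r)
√(495722 + n(X(-21, 18), -209)) = √(495722 + (-560 - (4 + 18 - 1*(-21)))) = √(495722 + (-560 - (4 + 18 + 21))) = √(495722 + (-560 - 1*43)) = √(495722 + (-560 - 43)) = √(495722 - 603) = √495119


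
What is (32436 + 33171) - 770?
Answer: 64837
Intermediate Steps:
(32436 + 33171) - 770 = 65607 - 770 = 64837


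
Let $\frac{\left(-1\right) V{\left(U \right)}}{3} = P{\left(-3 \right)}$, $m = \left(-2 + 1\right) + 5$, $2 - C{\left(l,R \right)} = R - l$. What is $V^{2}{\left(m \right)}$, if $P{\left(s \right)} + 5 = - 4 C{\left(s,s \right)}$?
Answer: $1521$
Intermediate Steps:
$C{\left(l,R \right)} = 2 + l - R$ ($C{\left(l,R \right)} = 2 - \left(R - l\right) = 2 + l - R$)
$m = 4$ ($m = -1 + 5 = 4$)
$P{\left(s \right)} = -13$ ($P{\left(s \right)} = -5 - 4 \left(2 + s - s\right) = -5 - 8 = -13$)
$V{\left(U \right)} = 39$ ($V{\left(U \right)} = \left(-3\right) \left(-13\right) = 39$)
$V^{2}{\left(m \right)} = 39^{2} = 1521$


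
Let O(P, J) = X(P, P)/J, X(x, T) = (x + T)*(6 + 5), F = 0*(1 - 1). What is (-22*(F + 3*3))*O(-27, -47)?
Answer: -117612/47 ≈ -2502.4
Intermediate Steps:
F = 0 (F = 0*0 = 0)
X(x, T) = 11*T + 11*x (X(x, T) = (T + x)*11 = 11*T + 11*x)
O(P, J) = 22*P/J (O(P, J) = (11*P + 11*P)/J = (22*P)/J = 22*P/J)
(-22*(F + 3*3))*O(-27, -47) = (-22*(0 + 3*3))*(22*(-27)/(-47)) = (-22*(0 + 9))*(22*(-27)*(-1/47)) = -22*9*(594/47) = -198*594/47 = -117612/47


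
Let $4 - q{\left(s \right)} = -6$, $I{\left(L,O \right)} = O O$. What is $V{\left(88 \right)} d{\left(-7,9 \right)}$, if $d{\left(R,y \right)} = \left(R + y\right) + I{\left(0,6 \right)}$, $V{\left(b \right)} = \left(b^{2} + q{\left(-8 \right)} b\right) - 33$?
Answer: $326458$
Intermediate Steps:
$I{\left(L,O \right)} = O^{2}$
$q{\left(s \right)} = 10$ ($q{\left(s \right)} = 4 - -6 = 4 + 6 = 10$)
$V{\left(b \right)} = -33 + b^{2} + 10 b$ ($V{\left(b \right)} = \left(b^{2} + 10 b\right) - 33 = -33 + b^{2} + 10 b$)
$d{\left(R,y \right)} = 36 + R + y$ ($d{\left(R,y \right)} = \left(R + y\right) + 6^{2} = \left(R + y\right) + 36 = 36 + R + y$)
$V{\left(88 \right)} d{\left(-7,9 \right)} = \left(-33 + 88^{2} + 10 \cdot 88\right) \left(36 - 7 + 9\right) = \left(-33 + 7744 + 880\right) 38 = 8591 \cdot 38 = 326458$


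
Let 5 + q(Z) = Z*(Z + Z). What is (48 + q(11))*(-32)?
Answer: -9120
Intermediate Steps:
q(Z) = -5 + 2*Z² (q(Z) = -5 + Z*(Z + Z) = -5 + Z*(2*Z) = -5 + 2*Z²)
(48 + q(11))*(-32) = (48 + (-5 + 2*11²))*(-32) = (48 + (-5 + 2*121))*(-32) = (48 + (-5 + 242))*(-32) = (48 + 237)*(-32) = 285*(-32) = -9120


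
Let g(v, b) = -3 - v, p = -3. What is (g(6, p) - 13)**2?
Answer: 484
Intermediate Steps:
(g(6, p) - 13)**2 = ((-3 - 1*6) - 13)**2 = ((-3 - 6) - 13)**2 = (-9 - 13)**2 = (-22)**2 = 484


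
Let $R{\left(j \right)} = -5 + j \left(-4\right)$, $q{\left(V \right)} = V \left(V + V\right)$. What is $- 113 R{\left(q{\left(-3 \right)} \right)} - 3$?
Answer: $8698$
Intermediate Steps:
$q{\left(V \right)} = 2 V^{2}$ ($q{\left(V \right)} = V 2 V = 2 V^{2}$)
$R{\left(j \right)} = -5 - 4 j$
$- 113 R{\left(q{\left(-3 \right)} \right)} - 3 = - 113 \left(-5 - 4 \cdot 2 \left(-3\right)^{2}\right) - 3 = - 113 \left(-5 - 4 \cdot 2 \cdot 9\right) - 3 = - 113 \left(-5 - 72\right) - 3 = \left(-113\right) \left(-77\right) - 3 = 8701 - 3 = 8698$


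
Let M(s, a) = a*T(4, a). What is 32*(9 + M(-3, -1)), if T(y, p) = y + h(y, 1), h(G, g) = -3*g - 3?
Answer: 352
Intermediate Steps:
h(G, g) = -3 - 3*g
T(y, p) = -6 + y (T(y, p) = y + (-3 - 3*1) = y + (-3 - 3) = y - 6 = -6 + y)
M(s, a) = -2*a (M(s, a) = a*(-6 + 4) = a*(-2) = -2*a)
32*(9 + M(-3, -1)) = 32*(9 - 2*(-1)) = 32*(9 + 2) = 32*11 = 352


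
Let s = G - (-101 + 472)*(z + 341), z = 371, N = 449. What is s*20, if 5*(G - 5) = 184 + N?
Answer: -5280408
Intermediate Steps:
G = 658/5 (G = 5 + (184 + 449)/5 = 5 + (⅕)*633 = 5 + 633/5 = 658/5 ≈ 131.60)
s = -1320102/5 (s = 658/5 - (-101 + 472)*(371 + 341) = 658/5 - 371*712 = 658/5 - 1*264152 = 658/5 - 264152 = -1320102/5 ≈ -2.6402e+5)
s*20 = -1320102/5*20 = -5280408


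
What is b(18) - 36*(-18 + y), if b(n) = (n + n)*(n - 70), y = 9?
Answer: -1548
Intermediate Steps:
b(n) = 2*n*(-70 + n) (b(n) = (2*n)*(-70 + n) = 2*n*(-70 + n))
b(18) - 36*(-18 + y) = 2*18*(-70 + 18) - 36*(-18 + 9) = 2*18*(-52) - 36*(-9) = -1872 - 1*(-324) = -1872 + 324 = -1548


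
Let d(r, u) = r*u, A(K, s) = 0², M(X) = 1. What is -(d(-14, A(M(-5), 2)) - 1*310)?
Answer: 310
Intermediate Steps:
A(K, s) = 0
-(d(-14, A(M(-5), 2)) - 1*310) = -(-14*0 - 1*310) = -(0 - 310) = -1*(-310) = 310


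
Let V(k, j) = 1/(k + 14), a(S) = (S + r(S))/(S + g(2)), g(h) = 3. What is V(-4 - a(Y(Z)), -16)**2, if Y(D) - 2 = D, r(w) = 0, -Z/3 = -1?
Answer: 64/5625 ≈ 0.011378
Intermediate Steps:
Z = 3 (Z = -3*(-1) = 3)
Y(D) = 2 + D
a(S) = S/(3 + S) (a(S) = (S + 0)/(S + 3) = S/(3 + S))
V(k, j) = 1/(14 + k)
V(-4 - a(Y(Z)), -16)**2 = (1/(14 + (-4 - (2 + 3)/(3 + (2 + 3)))))**2 = (1/(14 + (-4 - 5/(3 + 5))))**2 = (1/(14 + (-4 - 5/8)))**2 = (1/(14 - 37/8))**2 = (1/(75/8))**2 = (8/75)**2 = 64/5625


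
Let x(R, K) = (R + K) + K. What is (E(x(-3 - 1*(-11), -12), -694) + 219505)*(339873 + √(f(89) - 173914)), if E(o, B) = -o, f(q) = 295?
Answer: 74609260833 + 658563*I*√19291 ≈ 7.4609e+10 + 9.1469e+7*I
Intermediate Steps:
x(R, K) = R + 2*K (x(R, K) = (K + R) + K = R + 2*K)
(E(x(-3 - 1*(-11), -12), -694) + 219505)*(339873 + √(f(89) - 173914)) = (-((-3 - 1*(-11)) + 2*(-12)) + 219505)*(339873 + √(295 - 173914)) = (-((-3 + 11) - 24) + 219505)*(339873 + √(-173619)) = (-(8 - 24) + 219505)*(339873 + 3*I*√19291) = (-1*(-16) + 219505)*(339873 + 3*I*√19291) = (16 + 219505)*(339873 + 3*I*√19291) = 219521*(339873 + 3*I*√19291) = 74609260833 + 658563*I*√19291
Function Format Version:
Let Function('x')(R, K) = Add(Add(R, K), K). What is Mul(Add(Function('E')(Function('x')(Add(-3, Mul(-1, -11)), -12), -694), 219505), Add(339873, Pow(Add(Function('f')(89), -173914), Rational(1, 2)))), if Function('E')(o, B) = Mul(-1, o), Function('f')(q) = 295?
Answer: Add(74609260833, Mul(658563, I, Pow(19291, Rational(1, 2)))) ≈ Add(7.4609e+10, Mul(9.1469e+7, I))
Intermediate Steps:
Function('x')(R, K) = Add(R, Mul(2, K)) (Function('x')(R, K) = Add(Add(K, R), K) = Add(R, Mul(2, K)))
Mul(Add(Function('E')(Function('x')(Add(-3, Mul(-1, -11)), -12), -694), 219505), Add(339873, Pow(Add(Function('f')(89), -173914), Rational(1, 2)))) = Mul(Add(Mul(-1, Add(Add(-3, Mul(-1, -11)), Mul(2, -12))), 219505), Add(339873, Pow(Add(295, -173914), Rational(1, 2)))) = Mul(Add(Mul(-1, Add(Add(-3, 11), -24)), 219505), Add(339873, Pow(-173619, Rational(1, 2)))) = Mul(Add(Mul(-1, Add(8, -24)), 219505), Add(339873, Mul(3, I, Pow(19291, Rational(1, 2))))) = Mul(Add(Mul(-1, -16), 219505), Add(339873, Mul(3, I, Pow(19291, Rational(1, 2))))) = Mul(Add(16, 219505), Add(339873, Mul(3, I, Pow(19291, Rational(1, 2))))) = Mul(219521, Add(339873, Mul(3, I, Pow(19291, Rational(1, 2))))) = Add(74609260833, Mul(658563, I, Pow(19291, Rational(1, 2))))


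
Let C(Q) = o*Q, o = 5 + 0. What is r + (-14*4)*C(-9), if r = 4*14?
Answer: 2576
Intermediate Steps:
r = 56
o = 5
C(Q) = 5*Q
r + (-14*4)*C(-9) = 56 + (-14*4)*(5*(-9)) = 56 - 56*(-45) = 56 + 2520 = 2576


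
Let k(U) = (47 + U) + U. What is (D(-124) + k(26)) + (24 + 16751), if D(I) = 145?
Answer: 17019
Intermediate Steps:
k(U) = 47 + 2*U
(D(-124) + k(26)) + (24 + 16751) = (145 + (47 + 2*26)) + (24 + 16751) = (145 + (47 + 52)) + 16775 = (145 + 99) + 16775 = 244 + 16775 = 17019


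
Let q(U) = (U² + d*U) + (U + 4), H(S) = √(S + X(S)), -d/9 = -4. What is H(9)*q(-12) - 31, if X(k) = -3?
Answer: -31 - 296*√6 ≈ -756.05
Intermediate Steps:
d = 36 (d = -9*(-4) = 36)
H(S) = √(-3 + S) (H(S) = √(S - 3) = √(-3 + S))
q(U) = 4 + U² + 37*U (q(U) = (U² + 36*U) + (U + 4) = (U² + 36*U) + (4 + U) = 4 + U² + 37*U)
H(9)*q(-12) - 31 = √(-3 + 9)*(4 + (-12)² + 37*(-12)) - 31 = √6*(4 + 144 - 444) - 31 = √6*(-296) - 31 = -296*√6 - 31 = -31 - 296*√6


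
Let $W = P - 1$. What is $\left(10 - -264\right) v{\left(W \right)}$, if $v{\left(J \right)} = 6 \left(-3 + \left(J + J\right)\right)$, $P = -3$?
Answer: $-18084$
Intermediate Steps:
$W = -4$ ($W = -3 - 1 = -4$)
$v{\left(J \right)} = -18 + 12 J$ ($v{\left(J \right)} = 6 \left(-3 + 2 J\right) = -18 + 12 J$)
$\left(10 - -264\right) v{\left(W \right)} = \left(10 - -264\right) \left(-18 + 12 \left(-4\right)\right) = \left(10 + 264\right) \left(-18 - 48\right) = 274 \left(-66\right) = -18084$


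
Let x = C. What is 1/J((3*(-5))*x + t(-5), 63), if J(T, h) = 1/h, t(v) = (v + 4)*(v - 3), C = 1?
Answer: 63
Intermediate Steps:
t(v) = (-3 + v)*(4 + v) (t(v) = (4 + v)*(-3 + v) = (-3 + v)*(4 + v))
x = 1
1/J((3*(-5))*x + t(-5), 63) = 1/(1/63) = 63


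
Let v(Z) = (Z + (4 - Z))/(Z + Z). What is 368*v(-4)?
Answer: -184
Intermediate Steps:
v(Z) = 2/Z (v(Z) = 4/((2*Z)) = 4*(1/(2*Z)) = 2/Z)
368*v(-4) = 368*(2/(-4)) = 368*(2*(-¼)) = 368*(-½) = -184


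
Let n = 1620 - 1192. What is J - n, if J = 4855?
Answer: 4427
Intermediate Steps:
n = 428
J - n = 4855 - 1*428 = 4855 - 428 = 4427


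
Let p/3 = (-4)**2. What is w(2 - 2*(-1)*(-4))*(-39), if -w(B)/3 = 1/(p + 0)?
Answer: 39/16 ≈ 2.4375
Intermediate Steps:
p = 48 (p = 3*(-4)**2 = 3*16 = 48)
w(B) = -1/16 (w(B) = -3/(48 + 0) = -3/48 = -3*1/48 = -1/16)
w(2 - 2*(-1)*(-4))*(-39) = -1/16*(-39) = 39/16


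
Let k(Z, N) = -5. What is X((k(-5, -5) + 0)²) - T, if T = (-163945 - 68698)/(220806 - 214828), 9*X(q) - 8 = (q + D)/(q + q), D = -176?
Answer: 8848156/224175 ≈ 39.470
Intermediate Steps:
X(q) = 8/9 + (-176 + q)/(18*q) (X(q) = 8/9 + ((q - 176)/(q + q))/9 = 8/9 + ((-176 + q)/((2*q)))/9 = 8/9 + ((-176 + q)*(1/(2*q)))/9 = 8/9 + ((-176 + q)/(2*q))/9 = 8/9 + (-176 + q)/(18*q))
T = -232643/5978 ≈ -38.917
X((k(-5, -5) + 0)²) - T = (-176 + 17*(-5 + 0)²)/(18*((-5 + 0)²)) - 1*(-232643/5978) = (-176 + 17*(-5)²)/(18*((-5)²)) + 232643/5978 = (1/18)*(-176 + 17*25)/25 + 232643/5978 = (1/18)*(1/25)*(-176 + 425) + 232643/5978 = (1/18)*(1/25)*249 + 232643/5978 = 83/150 + 232643/5978 = 8848156/224175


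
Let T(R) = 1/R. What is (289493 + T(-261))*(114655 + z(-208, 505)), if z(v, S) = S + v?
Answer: 8685505511744/261 ≈ 3.3278e+10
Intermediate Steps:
(289493 + T(-261))*(114655 + z(-208, 505)) = (289493 + 1/(-261))*(114655 + (505 - 208)) = (289493 - 1/261)*(114655 + 297) = (75557672/261)*114952 = 8685505511744/261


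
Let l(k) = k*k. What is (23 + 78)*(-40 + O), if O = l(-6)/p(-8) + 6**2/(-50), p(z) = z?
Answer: -228361/50 ≈ -4567.2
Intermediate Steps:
l(k) = k**2
O = -261/50 (O = (-6)**2/(-8) + 6**2/(-50) = 36*(-1/8) + 36*(-1/50) = -9/2 - 18/25 = -261/50 ≈ -5.2200)
(23 + 78)*(-40 + O) = (23 + 78)*(-40 - 261/50) = 101*(-2261/50) = -228361/50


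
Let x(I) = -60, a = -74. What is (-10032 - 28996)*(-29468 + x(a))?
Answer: 1152418784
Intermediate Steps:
(-10032 - 28996)*(-29468 + x(a)) = (-10032 - 28996)*(-29468 - 60) = -39028*(-29528) = 1152418784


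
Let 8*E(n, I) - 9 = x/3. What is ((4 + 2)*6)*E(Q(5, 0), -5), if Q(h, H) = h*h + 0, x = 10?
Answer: 111/2 ≈ 55.500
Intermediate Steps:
Q(h, H) = h² (Q(h, H) = h² + 0 = h²)
E(n, I) = 37/24 (E(n, I) = 9/8 + (10/3)/8 = 9/8 + (10*(⅓))/8 = 9/8 + (⅛)*(10/3) = 9/8 + 5/12 = 37/24)
((4 + 2)*6)*E(Q(5, 0), -5) = ((4 + 2)*6)*(37/24) = (6*6)*(37/24) = 36*(37/24) = 111/2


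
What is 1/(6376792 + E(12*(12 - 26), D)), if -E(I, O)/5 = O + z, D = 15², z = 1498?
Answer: 1/6368177 ≈ 1.5703e-7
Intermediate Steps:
D = 225
E(I, O) = -7490 - 5*O (E(I, O) = -5*(O + 1498) = -5*(1498 + O) = -7490 - 5*O)
1/(6376792 + E(12*(12 - 26), D)) = 1/(6376792 + (-7490 - 5*225)) = 1/(6376792 + (-7490 - 1125)) = 1/(6376792 - 8615) = 1/6368177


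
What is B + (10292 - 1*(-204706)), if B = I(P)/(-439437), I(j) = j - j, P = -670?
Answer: 214998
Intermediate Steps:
I(j) = 0
B = 0 (B = 0/(-439437) = 0*(-1/439437) = 0)
B + (10292 - 1*(-204706)) = 0 + (10292 - 1*(-204706)) = 0 + (10292 + 204706) = 0 + 214998 = 214998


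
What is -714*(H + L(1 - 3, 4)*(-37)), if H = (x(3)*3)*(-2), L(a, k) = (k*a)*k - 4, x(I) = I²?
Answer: -912492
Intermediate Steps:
L(a, k) = -4 + a*k² (L(a, k) = (a*k)*k - 4 = a*k² - 4 = -4 + a*k²)
H = -54 (H = (3²*3)*(-2) = (9*3)*(-2) = 27*(-2) = -54)
-714*(H + L(1 - 3, 4)*(-37)) = -714*(-54 + (-4 + (1 - 3)*4²)*(-37)) = -714*(-54 + (-4 - 2*16)*(-37)) = -714*(-54 + (-4 - 32)*(-37)) = -714*(-54 - 36*(-37)) = -714*(-54 + 1332) = -714*1278 = -912492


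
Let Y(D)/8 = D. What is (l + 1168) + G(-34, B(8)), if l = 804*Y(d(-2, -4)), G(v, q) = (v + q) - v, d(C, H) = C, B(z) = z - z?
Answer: -11696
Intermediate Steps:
B(z) = 0
Y(D) = 8*D
G(v, q) = q (G(v, q) = (q + v) - v = q)
l = -12864 (l = 804*(8*(-2)) = 804*(-16) = -12864)
(l + 1168) + G(-34, B(8)) = (-12864 + 1168) + 0 = -11696 + 0 = -11696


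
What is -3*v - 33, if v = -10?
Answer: -3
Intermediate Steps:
-3*v - 33 = -3*(-10) - 33 = 30 - 33 = -3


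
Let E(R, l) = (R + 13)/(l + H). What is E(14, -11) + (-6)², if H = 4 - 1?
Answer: 261/8 ≈ 32.625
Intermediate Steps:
H = 3
E(R, l) = (13 + R)/(3 + l) (E(R, l) = (R + 13)/(l + 3) = (13 + R)/(3 + l))
E(14, -11) + (-6)² = (13 + 14)/(3 - 11) + (-6)² = 27/(-8) + 36 = -⅛*27 + 36 = -27/8 + 36 = 261/8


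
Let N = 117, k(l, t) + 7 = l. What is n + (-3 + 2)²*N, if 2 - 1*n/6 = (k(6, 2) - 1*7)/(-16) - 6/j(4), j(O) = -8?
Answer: 243/2 ≈ 121.50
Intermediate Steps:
k(l, t) = -7 + l
n = 9/2 (n = 12 - 6*(((-7 + 6) - 1*7)/(-16) - 6/(-8)) = 12 - 6*((-1 - 7)*(-1/16) - 6*(-⅛)) = 12 - 6*(-8*(-1/16) + ¾) = 12 - 6*(½ + ¾) = 12 - 6*5/4 = 12 - 15/2 = 9/2 ≈ 4.5000)
n + (-3 + 2)²*N = 9/2 + (-3 + 2)²*117 = 9/2 + (-1)²*117 = 9/2 + 1*117 = 9/2 + 117 = 243/2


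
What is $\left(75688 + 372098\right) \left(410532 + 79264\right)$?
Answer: $219323791656$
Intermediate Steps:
$\left(75688 + 372098\right) \left(410532 + 79264\right) = 447786 \cdot 489796 = 219323791656$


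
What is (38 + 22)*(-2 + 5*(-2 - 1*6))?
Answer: -2520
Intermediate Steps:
(38 + 22)*(-2 + 5*(-2 - 1*6)) = 60*(-2 + 5*(-2 - 6)) = 60*(-2 + 5*(-8)) = 60*(-2 - 40) = 60*(-42) = -2520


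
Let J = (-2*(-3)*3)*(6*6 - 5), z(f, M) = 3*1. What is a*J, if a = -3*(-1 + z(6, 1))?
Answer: -3348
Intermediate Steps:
z(f, M) = 3
J = 558 (J = (6*3)*(36 - 5) = 18*31 = 558)
a = -6 (a = -3*(-1 + 3) = -3*2 = -6)
a*J = -6*558 = -3348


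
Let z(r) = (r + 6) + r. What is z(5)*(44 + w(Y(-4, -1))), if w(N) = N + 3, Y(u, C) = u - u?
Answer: 752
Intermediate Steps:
Y(u, C) = 0
w(N) = 3 + N
z(r) = 6 + 2*r (z(r) = (6 + r) + r = 6 + 2*r)
z(5)*(44 + w(Y(-4, -1))) = (6 + 2*5)*(44 + (3 + 0)) = (6 + 10)*(44 + 3) = 16*47 = 752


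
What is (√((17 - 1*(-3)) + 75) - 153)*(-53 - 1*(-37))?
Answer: 2448 - 16*√95 ≈ 2292.1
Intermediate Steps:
(√((17 - 1*(-3)) + 75) - 153)*(-53 - 1*(-37)) = (√((17 + 3) + 75) - 153)*(-53 + 37) = (√(20 + 75) - 153)*(-16) = (√95 - 153)*(-16) = (-153 + √95)*(-16) = 2448 - 16*√95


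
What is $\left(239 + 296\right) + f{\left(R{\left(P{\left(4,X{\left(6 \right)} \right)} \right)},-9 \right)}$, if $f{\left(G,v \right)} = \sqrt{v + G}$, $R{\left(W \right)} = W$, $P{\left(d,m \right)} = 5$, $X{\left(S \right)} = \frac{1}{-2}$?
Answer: $535 + 2 i \approx 535.0 + 2.0 i$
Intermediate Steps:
$X{\left(S \right)} = - \frac{1}{2}$
$f{\left(G,v \right)} = \sqrt{G + v}$
$\left(239 + 296\right) + f{\left(R{\left(P{\left(4,X{\left(6 \right)} \right)} \right)},-9 \right)} = \left(239 + 296\right) + \sqrt{5 - 9} = 535 + \sqrt{-4} = 535 + 2 i$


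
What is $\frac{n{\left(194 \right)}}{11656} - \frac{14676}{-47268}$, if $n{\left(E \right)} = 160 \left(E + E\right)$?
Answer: $\frac{32348551}{5739123} \approx 5.6365$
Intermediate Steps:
$n{\left(E \right)} = 320 E$ ($n{\left(E \right)} = 160 \cdot 2 E = 320 E$)
$\frac{n{\left(194 \right)}}{11656} - \frac{14676}{-47268} = \frac{320 \cdot 194}{11656} - \frac{14676}{-47268} = 62080 \cdot \frac{1}{11656} - - \frac{1223}{3939} = \frac{7760}{1457} + \frac{1223}{3939} = \frac{32348551}{5739123}$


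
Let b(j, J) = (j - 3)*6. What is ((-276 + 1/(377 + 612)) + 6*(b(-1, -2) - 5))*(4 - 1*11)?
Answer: 3115343/989 ≈ 3150.0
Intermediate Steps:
b(j, J) = -18 + 6*j (b(j, J) = (-3 + j)*6 = -18 + 6*j)
((-276 + 1/(377 + 612)) + 6*(b(-1, -2) - 5))*(4 - 1*11) = ((-276 + 1/(377 + 612)) + 6*((-18 + 6*(-1)) - 5))*(4 - 1*11) = ((-276 + 1/989) + 6*((-18 - 6) - 5))*(4 - 11) = ((-276 + 1/989) + 6*(-24 - 5))*(-7) = (-272963/989 + 6*(-29))*(-7) = (-272963/989 - 174)*(-7) = -445049/989*(-7) = 3115343/989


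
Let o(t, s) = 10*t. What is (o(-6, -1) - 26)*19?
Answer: -1634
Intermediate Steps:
(o(-6, -1) - 26)*19 = (10*(-6) - 26)*19 = (-60 - 26)*19 = -86*19 = -1634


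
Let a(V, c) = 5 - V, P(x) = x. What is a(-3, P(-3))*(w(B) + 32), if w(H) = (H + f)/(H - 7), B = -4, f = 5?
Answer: 2808/11 ≈ 255.27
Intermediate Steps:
w(H) = (5 + H)/(-7 + H) (w(H) = (H + 5)/(H - 7) = (5 + H)/(-7 + H))
a(-3, P(-3))*(w(B) + 32) = (5 - 1*(-3))*((5 - 4)/(-7 - 4) + 32) = (5 + 3)*(1/(-11) + 32) = 8*(-1/11*1 + 32) = 8*(-1/11 + 32) = 8*(351/11) = 2808/11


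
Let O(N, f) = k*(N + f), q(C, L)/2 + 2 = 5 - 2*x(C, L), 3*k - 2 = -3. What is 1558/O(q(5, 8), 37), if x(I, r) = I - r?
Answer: -4674/55 ≈ -84.982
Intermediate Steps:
k = -⅓ (k = ⅔ + (⅓)*(-3) = ⅔ - 1 = -⅓ ≈ -0.33333)
q(C, L) = 6 - 4*C + 4*L (q(C, L) = -4 + 2*(5 - 2*(C - L)) = -4 + 2*(5 + (-2*C + 2*L)) = -4 + 2*(5 - 2*C + 2*L) = -4 + (10 - 4*C + 4*L) = 6 - 4*C + 4*L)
O(N, f) = -N/3 - f/3 (O(N, f) = -(N + f)/3 = -N/3 - f/3)
1558/O(q(5, 8), 37) = 1558/(-(6 - 4*5 + 4*8)/3 - ⅓*37) = 1558/(-(6 - 20 + 32)/3 - 37/3) = 1558/(-⅓*18 - 37/3) = 1558/(-6 - 37/3) = 1558/(-55/3) = 1558*(-3/55) = -4674/55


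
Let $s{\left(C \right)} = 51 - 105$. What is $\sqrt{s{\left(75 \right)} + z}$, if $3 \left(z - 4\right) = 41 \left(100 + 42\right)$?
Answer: $\frac{2 \sqrt{4254}}{3} \approx 43.482$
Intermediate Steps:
$z = \frac{5834}{3}$ ($z = 4 + \frac{41 \left(100 + 42\right)}{3} = 4 + \frac{41 \cdot 142}{3} = 4 + \frac{1}{3} \cdot 5822 = 4 + \frac{5822}{3} = \frac{5834}{3} \approx 1944.7$)
$s{\left(C \right)} = -54$
$\sqrt{s{\left(75 \right)} + z} = \sqrt{-54 + \frac{5834}{3}} = \sqrt{\frac{5672}{3}} = \frac{2 \sqrt{4254}}{3}$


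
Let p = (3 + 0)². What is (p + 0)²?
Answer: 81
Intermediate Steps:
p = 9 (p = 3² = 9)
(p + 0)² = (9 + 0)² = 9² = 81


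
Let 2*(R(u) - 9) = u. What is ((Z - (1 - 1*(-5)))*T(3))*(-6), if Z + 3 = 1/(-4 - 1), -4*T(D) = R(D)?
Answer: -1449/10 ≈ -144.90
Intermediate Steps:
R(u) = 9 + u/2
T(D) = -9/4 - D/8 (T(D) = -(9 + D/2)/4 = -9/4 - D/8)
Z = -16/5 (Z = -3 + 1/(-4 - 1) = -3 + 1/(-5) = -3 - ⅕ = -16/5 ≈ -3.2000)
((Z - (1 - 1*(-5)))*T(3))*(-6) = ((-16/5 - (1 - 1*(-5)))*(-9/4 - ⅛*3))*(-6) = ((-16/5 - (1 + 5))*(-9/4 - 3/8))*(-6) = ((-16/5 - 1*6)*(-21/8))*(-6) = ((-16/5 - 6)*(-21/8))*(-6) = -46/5*(-21/8)*(-6) = (483/20)*(-6) = -1449/10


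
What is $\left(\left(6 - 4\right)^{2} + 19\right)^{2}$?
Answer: $529$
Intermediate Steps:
$\left(\left(6 - 4\right)^{2} + 19\right)^{2} = \left(2^{2} + 19\right)^{2} = \left(4 + 19\right)^{2} = 23^{2} = 529$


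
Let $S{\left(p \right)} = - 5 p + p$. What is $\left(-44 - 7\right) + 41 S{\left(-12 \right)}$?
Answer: $1917$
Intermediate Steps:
$S{\left(p \right)} = - 4 p$
$\left(-44 - 7\right) + 41 S{\left(-12 \right)} = \left(-44 - 7\right) + 41 \left(\left(-4\right) \left(-12\right)\right) = -51 + 41 \cdot 48 = -51 + 1968 = 1917$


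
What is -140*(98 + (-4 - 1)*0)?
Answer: -13720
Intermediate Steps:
-140*(98 + (-4 - 1)*0) = -140*(98 - 5*0) = -140*(98 + 0) = -140*98 = -13720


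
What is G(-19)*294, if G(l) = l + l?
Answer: -11172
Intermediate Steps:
G(l) = 2*l
G(-19)*294 = (2*(-19))*294 = -38*294 = -11172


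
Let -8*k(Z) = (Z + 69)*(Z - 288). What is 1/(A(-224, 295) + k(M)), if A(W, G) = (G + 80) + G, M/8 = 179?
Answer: -1/213973 ≈ -4.6735e-6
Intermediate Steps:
M = 1432 (M = 8*179 = 1432)
A(W, G) = 80 + 2*G (A(W, G) = (80 + G) + G = 80 + 2*G)
k(Z) = -(-288 + Z)*(69 + Z)/8 (k(Z) = -(Z + 69)*(Z - 288)/8 = -(69 + Z)*(-288 + Z)/8 = -(-288 + Z)*(69 + Z)/8)
1/(A(-224, 295) + k(M)) = 1/((80 + 2*295) + (2484 - ⅛*1432² + (219/8)*1432)) = 1/((80 + 590) + (2484 - ⅛*2050624 + 39201)) = 1/(670 + (2484 - 256328 + 39201)) = 1/(670 - 214643) = 1/(-213973) = -1/213973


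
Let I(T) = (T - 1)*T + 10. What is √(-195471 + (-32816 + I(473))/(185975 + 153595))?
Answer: I*√511094407054/1617 ≈ 442.12*I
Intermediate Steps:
I(T) = 10 + T*(-1 + T) (I(T) = (-1 + T)*T + 10 = T*(-1 + T) + 10 = 10 + T*(-1 + T))
√(-195471 + (-32816 + I(473))/(185975 + 153595)) = √(-195471 + (-32816 + (10 + 473² - 1*473))/(185975 + 153595)) = √(-195471 + (-32816 + (10 + 223729 - 473))/339570) = √(-195471 + (-32816 + 223266)*(1/339570)) = √(-195471 + 190450*(1/339570)) = √(-195471 + 19045/33957) = √(-6637589702/33957) = I*√511094407054/1617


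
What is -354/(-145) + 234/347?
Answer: 156768/50315 ≈ 3.1157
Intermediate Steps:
-354/(-145) + 234/347 = -354*(-1/145) + 234*(1/347) = 354/145 + 234/347 = 156768/50315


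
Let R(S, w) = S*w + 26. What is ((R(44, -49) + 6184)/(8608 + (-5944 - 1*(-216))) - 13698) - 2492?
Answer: -23311573/1440 ≈ -16189.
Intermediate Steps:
R(S, w) = 26 + S*w
((R(44, -49) + 6184)/(8608 + (-5944 - 1*(-216))) - 13698) - 2492 = (((26 + 44*(-49)) + 6184)/(8608 + (-5944 - 1*(-216))) - 13698) - 2492 = (((26 - 2156) + 6184)/(8608 + (-5944 + 216)) - 13698) - 2492 = ((-2130 + 6184)/(8608 - 5728) - 13698) - 2492 = (4054/2880 - 13698) - 2492 = (4054*(1/2880) - 13698) - 2492 = (2027/1440 - 13698) - 2492 = -19723093/1440 - 2492 = -23311573/1440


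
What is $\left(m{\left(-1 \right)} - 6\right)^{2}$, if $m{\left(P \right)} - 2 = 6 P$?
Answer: $100$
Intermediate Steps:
$m{\left(P \right)} = 2 + 6 P$
$\left(m{\left(-1 \right)} - 6\right)^{2} = \left(\left(2 + 6 \left(-1\right)\right) - 6\right)^{2} = \left(\left(2 - 6\right) - 6\right)^{2} = \left(-4 - 6\right)^{2} = \left(-10\right)^{2} = 100$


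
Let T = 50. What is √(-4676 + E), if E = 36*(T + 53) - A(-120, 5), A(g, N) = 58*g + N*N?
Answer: 3*√663 ≈ 77.246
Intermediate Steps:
A(g, N) = N² + 58*g (A(g, N) = 58*g + N² = N² + 58*g)
E = 10643 (E = 36*(50 + 53) - (5² + 58*(-120)) = 36*103 - (25 - 6960) = 3708 - 1*(-6935) = 3708 + 6935 = 10643)
√(-4676 + E) = √(-4676 + 10643) = √5967 = 3*√663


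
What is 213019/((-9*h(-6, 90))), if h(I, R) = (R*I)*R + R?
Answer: 213019/436590 ≈ 0.48792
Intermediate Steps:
h(I, R) = R + I*R² (h(I, R) = (I*R)*R + R = I*R² + R = R + I*R²)
213019/((-9*h(-6, 90))) = 213019/((-810*(1 - 6*90))) = 213019/((-810*(1 - 540))) = 213019/((-810*(-539))) = 213019/((-9*(-48510))) = 213019/436590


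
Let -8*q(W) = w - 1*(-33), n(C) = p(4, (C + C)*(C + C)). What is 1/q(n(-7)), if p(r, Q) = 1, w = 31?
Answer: -1/8 ≈ -0.12500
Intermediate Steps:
n(C) = 1
q(W) = -8 (q(W) = -(31 - 1*(-33))/8 = -(31 + 33)/8 = -1/8*64 = -8)
1/q(n(-7)) = 1/(-8) = -1/8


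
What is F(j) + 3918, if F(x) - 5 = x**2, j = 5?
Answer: 3948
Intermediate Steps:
F(x) = 5 + x**2
F(j) + 3918 = (5 + 5**2) + 3918 = (5 + 25) + 3918 = 30 + 3918 = 3948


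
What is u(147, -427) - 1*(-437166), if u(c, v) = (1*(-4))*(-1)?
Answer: 437170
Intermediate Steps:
u(c, v) = 4 (u(c, v) = -4*(-1) = 4)
u(147, -427) - 1*(-437166) = 4 - 1*(-437166) = 4 + 437166 = 437170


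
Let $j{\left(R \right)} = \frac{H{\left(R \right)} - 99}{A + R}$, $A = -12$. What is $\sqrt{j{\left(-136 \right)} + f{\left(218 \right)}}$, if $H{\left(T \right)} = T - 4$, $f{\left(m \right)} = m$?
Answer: $\frac{\sqrt{1202611}}{74} \approx 14.819$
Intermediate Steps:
$H{\left(T \right)} = -4 + T$ ($H{\left(T \right)} = T - 4 = -4 + T$)
$j{\left(R \right)} = \frac{-103 + R}{-12 + R}$ ($j{\left(R \right)} = \frac{\left(-4 + R\right) - 99}{-12 + R} = \frac{-103 + R}{-12 + R}$)
$\sqrt{j{\left(-136 \right)} + f{\left(218 \right)}} = \sqrt{\frac{-103 - 136}{-12 - 136} + 218} = \sqrt{\frac{1}{-148} \left(-239\right) + 218} = \sqrt{\left(- \frac{1}{148}\right) \left(-239\right) + 218} = \sqrt{\frac{239}{148} + 218} = \sqrt{\frac{32503}{148}} = \frac{\sqrt{1202611}}{74}$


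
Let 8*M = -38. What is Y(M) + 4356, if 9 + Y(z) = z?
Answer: 17369/4 ≈ 4342.3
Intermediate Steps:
M = -19/4 (M = (⅛)*(-38) = -19/4 ≈ -4.7500)
Y(z) = -9 + z
Y(M) + 4356 = (-9 - 19/4) + 4356 = -55/4 + 4356 = 17369/4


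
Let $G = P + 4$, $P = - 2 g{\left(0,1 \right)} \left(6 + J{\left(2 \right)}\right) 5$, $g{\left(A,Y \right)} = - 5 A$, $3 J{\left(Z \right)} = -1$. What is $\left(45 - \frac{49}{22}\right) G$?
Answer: $\frac{1882}{11} \approx 171.09$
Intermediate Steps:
$J{\left(Z \right)} = - \frac{1}{3}$ ($J{\left(Z \right)} = \frac{1}{3} \left(-1\right) = - \frac{1}{3}$)
$P = 0$ ($P = - 2 \left(-5\right) 0 \left(6 - \frac{1}{3}\right) 5 = - 2 \cdot 0 \cdot \frac{17}{3} \cdot 5 = \left(-2\right) 0 \cdot 5 = 0 \cdot 5 = 0$)
$G = 4$ ($G = 0 + 4 = 4$)
$\left(45 - \frac{49}{22}\right) G = \left(45 - \frac{49}{22}\right) 4 = \frac{941}{22} \cdot 4 = \frac{1882}{11}$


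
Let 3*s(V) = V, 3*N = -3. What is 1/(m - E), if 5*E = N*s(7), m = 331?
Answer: 15/4972 ≈ 0.0030169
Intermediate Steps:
N = -1 (N = (1/3)*(-3) = -1)
s(V) = V/3
E = -7/15 (E = (-7/3)/5 = (-1*7/3)/5 = (1/5)*(-7/3) = -7/15 ≈ -0.46667)
1/(m - E) = 1/(331 - 1*(-7/15)) = 1/(331 + 7/15) = 1/(4972/15) = 15/4972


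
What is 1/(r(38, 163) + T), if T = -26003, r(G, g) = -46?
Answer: -1/26049 ≈ -3.8389e-5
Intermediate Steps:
1/(r(38, 163) + T) = 1/(-46 - 26003) = 1/(-26049) = -1/26049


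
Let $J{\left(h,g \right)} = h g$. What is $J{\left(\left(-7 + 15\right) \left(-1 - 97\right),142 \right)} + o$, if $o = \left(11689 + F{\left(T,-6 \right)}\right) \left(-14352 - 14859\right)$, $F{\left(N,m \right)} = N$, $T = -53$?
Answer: $-340010524$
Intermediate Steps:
$J{\left(h,g \right)} = g h$
$o = -339899196$ ($o = \left(11689 - 53\right) \left(-14352 - 14859\right) = 11636 \left(-29211\right) = -339899196$)
$J{\left(\left(-7 + 15\right) \left(-1 - 97\right),142 \right)} + o = 142 \left(-7 + 15\right) \left(-1 - 97\right) - 339899196 = 142 \cdot 8 \left(-98\right) - 339899196 = 142 \left(-784\right) - 339899196 = -111328 - 339899196 = -340010524$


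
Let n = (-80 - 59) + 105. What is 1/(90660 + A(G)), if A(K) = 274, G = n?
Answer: 1/90934 ≈ 1.0997e-5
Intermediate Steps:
n = -34 (n = -139 + 105 = -34)
G = -34
1/(90660 + A(G)) = 1/(90660 + 274) = 1/90934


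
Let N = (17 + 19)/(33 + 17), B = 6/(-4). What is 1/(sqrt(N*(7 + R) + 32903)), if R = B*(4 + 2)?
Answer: 5*sqrt(822539)/822539 ≈ 0.0055130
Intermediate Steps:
B = -3/2 (B = 6*(-1/4) = -3/2 ≈ -1.5000)
R = -9 (R = -3*(4 + 2)/2 = -3/2*6 = -9)
N = 18/25 (N = 36/50 = 36*(1/50) = 18/25 ≈ 0.72000)
1/(sqrt(N*(7 + R) + 32903)) = 1/(sqrt(18*(7 - 9)/25 + 32903)) = 1/(sqrt((18/25)*(-2) + 32903)) = 1/(sqrt(-36/25 + 32903)) = 1/(sqrt(822539/25)) = 1/(sqrt(822539)/5) = 5*sqrt(822539)/822539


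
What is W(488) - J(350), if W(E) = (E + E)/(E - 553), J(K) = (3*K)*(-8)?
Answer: 545024/65 ≈ 8385.0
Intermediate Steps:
J(K) = -24*K
W(E) = 2*E/(-553 + E) (W(E) = (2*E)/(-553 + E) = 2*E/(-553 + E))
W(488) - J(350) = 2*488/(-553 + 488) - (-24)*350 = 2*488/(-65) - 1*(-8400) = 2*488*(-1/65) + 8400 = -976/65 + 8400 = 545024/65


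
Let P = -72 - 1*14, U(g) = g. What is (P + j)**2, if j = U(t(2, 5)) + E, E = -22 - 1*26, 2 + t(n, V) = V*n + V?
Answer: 14641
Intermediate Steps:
t(n, V) = -2 + V + V*n (t(n, V) = -2 + (V*n + V) = -2 + (V + V*n) = -2 + V + V*n)
E = -48 (E = -22 - 26 = -48)
j = -35 (j = (-2 + 5 + 5*2) - 48 = (-2 + 5 + 10) - 48 = 13 - 48 = -35)
P = -86 (P = -72 - 14 = -86)
(P + j)**2 = (-86 - 35)**2 = (-121)**2 = 14641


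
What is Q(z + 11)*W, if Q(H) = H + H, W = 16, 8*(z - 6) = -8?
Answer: 512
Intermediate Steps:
z = 5 (z = 6 + (1/8)*(-8) = 6 - 1 = 5)
Q(H) = 2*H
Q(z + 11)*W = (2*(5 + 11))*16 = (2*16)*16 = 32*16 = 512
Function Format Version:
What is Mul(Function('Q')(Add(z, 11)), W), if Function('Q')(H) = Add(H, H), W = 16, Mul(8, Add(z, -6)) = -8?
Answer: 512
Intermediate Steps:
z = 5 (z = Add(6, Mul(Rational(1, 8), -8)) = Add(6, -1) = 5)
Function('Q')(H) = Mul(2, H)
Mul(Function('Q')(Add(z, 11)), W) = Mul(Mul(2, Add(5, 11)), 16) = Mul(Mul(2, 16), 16) = Mul(32, 16) = 512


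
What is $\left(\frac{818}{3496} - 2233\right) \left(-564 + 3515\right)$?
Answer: $- \frac{11517384125}{1748} \approx -6.5889 \cdot 10^{6}$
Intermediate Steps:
$\left(\frac{818}{3496} - 2233\right) \left(-564 + 3515\right) = \left(818 \cdot \frac{1}{3496} - 2233\right) 2951 = \left(\frac{409}{1748} - 2233\right) 2951 = \left(- \frac{3902875}{1748}\right) 2951 = - \frac{11517384125}{1748}$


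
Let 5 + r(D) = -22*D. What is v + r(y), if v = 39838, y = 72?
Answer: 38249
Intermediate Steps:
r(D) = -5 - 22*D
v + r(y) = 39838 + (-5 - 22*72) = 39838 + (-5 - 1584) = 39838 - 1589 = 38249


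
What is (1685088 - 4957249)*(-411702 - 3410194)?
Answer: 12505859037256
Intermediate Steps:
(1685088 - 4957249)*(-411702 - 3410194) = -3272161*(-3821896) = 12505859037256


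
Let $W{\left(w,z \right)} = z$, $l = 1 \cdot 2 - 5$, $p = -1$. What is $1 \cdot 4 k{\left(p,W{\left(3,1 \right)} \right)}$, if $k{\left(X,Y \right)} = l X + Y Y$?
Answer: $16$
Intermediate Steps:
$l = -3$ ($l = 2 - 5 = -3$)
$k{\left(X,Y \right)} = Y^{2} - 3 X$ ($k{\left(X,Y \right)} = - 3 X + Y Y = - 3 X + Y^{2} = Y^{2} - 3 X$)
$1 \cdot 4 k{\left(p,W{\left(3,1 \right)} \right)} = 1 \cdot 4 \left(1^{2} - -3\right) = 4 \left(1 + 3\right) = 4 \cdot 4 = 16$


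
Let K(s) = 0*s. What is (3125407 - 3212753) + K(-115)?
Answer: -87346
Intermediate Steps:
K(s) = 0
(3125407 - 3212753) + K(-115) = (3125407 - 3212753) + 0 = -87346 + 0 = -87346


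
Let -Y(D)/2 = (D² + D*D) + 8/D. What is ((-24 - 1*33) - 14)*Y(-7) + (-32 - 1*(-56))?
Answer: 96444/7 ≈ 13778.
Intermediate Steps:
Y(D) = -16/D - 4*D² (Y(D) = -2*((D² + D*D) + 8/D) = -2*((D² + D²) + 8/D) = -2*(2*D² + 8/D) = -16/D - 4*D²)
((-24 - 1*33) - 14)*Y(-7) + (-32 - 1*(-56)) = ((-24 - 1*33) - 14)*(4*(-4 - 1*(-7)³)/(-7)) + (-32 - 1*(-56)) = ((-24 - 33) - 14)*(4*(-⅐)*(-4 - 1*(-343))) + (-32 + 56) = (-57 - 14)*(4*(-⅐)*(-4 + 343)) + 24 = -284*(-1)*339/7 + 24 = -71*(-1356/7) + 24 = 96276/7 + 24 = 96444/7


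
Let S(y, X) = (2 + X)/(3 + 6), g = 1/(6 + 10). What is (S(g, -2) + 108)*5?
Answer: 540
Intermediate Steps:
g = 1/16 ≈ 0.062500
S(y, X) = 2/9 + X/9 (S(y, X) = (2 + X)/9 = (2 + X)*(⅑) = 2/9 + X/9)
(S(g, -2) + 108)*5 = ((2/9 + (⅑)*(-2)) + 108)*5 = ((2/9 - 2/9) + 108)*5 = (0 + 108)*5 = 108*5 = 540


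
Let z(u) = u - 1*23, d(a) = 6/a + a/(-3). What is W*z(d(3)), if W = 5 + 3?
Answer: -176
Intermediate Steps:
d(a) = 6/a - a/3 (d(a) = 6/a + a*(-⅓) = 6/a - a/3)
z(u) = -23 + u (z(u) = u - 23 = -23 + u)
W = 8
W*z(d(3)) = 8*(-23 + (6/3 - ⅓*3)) = 8*(-23 + (6*(⅓) - 1)) = 8*(-23 + (2 - 1)) = 8*(-23 + 1) = 8*(-22) = -176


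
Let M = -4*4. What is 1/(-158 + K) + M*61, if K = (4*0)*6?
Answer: -154209/158 ≈ -976.01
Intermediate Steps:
K = 0 (K = 0*6 = 0)
M = -16
1/(-158 + K) + M*61 = 1/(-158 + 0) - 16*61 = 1/(-158) - 976 = -1/158 - 976 = -154209/158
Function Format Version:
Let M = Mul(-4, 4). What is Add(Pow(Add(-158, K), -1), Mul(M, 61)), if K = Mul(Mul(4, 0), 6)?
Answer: Rational(-154209, 158) ≈ -976.01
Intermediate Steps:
K = 0 (K = Mul(0, 6) = 0)
M = -16
Add(Pow(Add(-158, K), -1), Mul(M, 61)) = Add(Pow(Add(-158, 0), -1), Mul(-16, 61)) = Add(Pow(-158, -1), -976) = Add(Rational(-1, 158), -976) = Rational(-154209, 158)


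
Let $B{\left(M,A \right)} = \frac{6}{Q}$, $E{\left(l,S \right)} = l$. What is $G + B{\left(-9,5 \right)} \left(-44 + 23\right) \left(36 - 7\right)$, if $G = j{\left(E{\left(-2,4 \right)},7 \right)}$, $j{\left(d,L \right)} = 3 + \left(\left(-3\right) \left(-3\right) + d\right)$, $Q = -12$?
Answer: $\frac{629}{2} \approx 314.5$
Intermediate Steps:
$j{\left(d,L \right)} = 12 + d$ ($j{\left(d,L \right)} = 3 + \left(9 + d\right) = 12 + d$)
$G = 10$ ($G = 12 - 2 = 10$)
$B{\left(M,A \right)} = - \frac{1}{2}$ ($B{\left(M,A \right)} = \frac{6}{-12} = 6 \left(- \frac{1}{12}\right) = - \frac{1}{2}$)
$G + B{\left(-9,5 \right)} \left(-44 + 23\right) \left(36 - 7\right) = 10 - \frac{\left(-44 + 23\right) \left(36 - 7\right)}{2} = 10 - \frac{\left(-21\right) 29}{2} = 10 - - \frac{609}{2} = 10 + \frac{609}{2} = \frac{629}{2}$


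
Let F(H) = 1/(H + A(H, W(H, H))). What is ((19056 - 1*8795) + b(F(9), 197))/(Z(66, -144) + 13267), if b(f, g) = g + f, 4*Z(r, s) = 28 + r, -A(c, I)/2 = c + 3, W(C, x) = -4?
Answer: 313738/398715 ≈ 0.78687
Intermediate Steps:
A(c, I) = -6 - 2*c (A(c, I) = -2*(c + 3) = -2*(3 + c) = -6 - 2*c)
F(H) = 1/(-6 - H) (F(H) = 1/(H + (-6 - 2*H)) = 1/(-6 - H))
Z(r, s) = 7 + r/4 (Z(r, s) = (28 + r)/4 = 7 + r/4)
b(f, g) = f + g
((19056 - 1*8795) + b(F(9), 197))/(Z(66, -144) + 13267) = ((19056 - 1*8795) + (1/(-6 - 1*9) + 197))/((7 + (¼)*66) + 13267) = ((19056 - 8795) + (1/(-6 - 9) + 197))/((7 + 33/2) + 13267) = (10261 + (1/(-15) + 197))/(47/2 + 13267) = (10261 + (-1/15 + 197))/(26581/2) = (10261 + 2954/15)*(2/26581) = (156869/15)*(2/26581) = 313738/398715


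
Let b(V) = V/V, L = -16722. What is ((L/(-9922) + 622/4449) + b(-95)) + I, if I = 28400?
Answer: 626892642920/22071489 ≈ 28403.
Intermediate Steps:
b(V) = 1
((L/(-9922) + 622/4449) + b(-95)) + I = ((-16722/(-9922) + 622/4449) + 1) + 28400 = ((-16722*(-1/9922) + 622*(1/4449)) + 1) + 28400 = ((8361/4961 + 622/4449) + 1) + 28400 = (40283831/22071489 + 1) + 28400 = 62355320/22071489 + 28400 = 626892642920/22071489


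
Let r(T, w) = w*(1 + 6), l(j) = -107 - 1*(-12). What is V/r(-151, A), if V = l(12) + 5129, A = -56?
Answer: -2517/196 ≈ -12.842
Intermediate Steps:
l(j) = -95 (l(j) = -107 + 12 = -95)
r(T, w) = 7*w (r(T, w) = w*7 = 7*w)
V = 5034 (V = -95 + 5129 = 5034)
V/r(-151, A) = 5034/((7*(-56))) = 5034/(-392) = 5034*(-1/392) = -2517/196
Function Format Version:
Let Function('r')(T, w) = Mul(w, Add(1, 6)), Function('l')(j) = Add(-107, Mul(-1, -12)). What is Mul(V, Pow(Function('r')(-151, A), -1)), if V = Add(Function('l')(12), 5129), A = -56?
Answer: Rational(-2517, 196) ≈ -12.842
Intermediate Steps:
Function('l')(j) = -95 (Function('l')(j) = Add(-107, 12) = -95)
Function('r')(T, w) = Mul(7, w) (Function('r')(T, w) = Mul(w, 7) = Mul(7, w))
V = 5034 (V = Add(-95, 5129) = 5034)
Mul(V, Pow(Function('r')(-151, A), -1)) = Mul(5034, Pow(Mul(7, -56), -1)) = Mul(5034, Pow(-392, -1)) = Mul(5034, Rational(-1, 392)) = Rational(-2517, 196)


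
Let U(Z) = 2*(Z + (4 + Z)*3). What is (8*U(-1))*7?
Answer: 896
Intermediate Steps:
U(Z) = 24 + 8*Z (U(Z) = 2*(Z + (12 + 3*Z)) = 2*(12 + 4*Z) = 24 + 8*Z)
(8*U(-1))*7 = (8*(24 + 8*(-1)))*7 = (8*(24 - 8))*7 = (8*16)*7 = 128*7 = 896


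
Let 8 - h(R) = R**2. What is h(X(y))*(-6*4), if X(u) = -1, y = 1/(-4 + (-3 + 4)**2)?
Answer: -168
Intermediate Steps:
y = -1/3 (y = 1/(-4 + 1**2) = 1/(-4 + 1) = 1/(-3) = -1/3 ≈ -0.33333)
h(R) = 8 - R**2
h(X(y))*(-6*4) = (8 - 1*(-1)**2)*(-6*4) = (8 - 1*1)*(-24) = (8 - 1)*(-24) = 7*(-24) = -168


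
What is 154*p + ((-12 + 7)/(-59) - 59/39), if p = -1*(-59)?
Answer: 20903600/2301 ≈ 9084.6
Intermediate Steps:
p = 59
154*p + ((-12 + 7)/(-59) - 59/39) = 154*59 + ((-12 + 7)/(-59) - 59/39) = 9086 + (-5*(-1/59) - 59*1/39) = 9086 + (5/59 - 59/39) = 9086 - 3286/2301 = 20903600/2301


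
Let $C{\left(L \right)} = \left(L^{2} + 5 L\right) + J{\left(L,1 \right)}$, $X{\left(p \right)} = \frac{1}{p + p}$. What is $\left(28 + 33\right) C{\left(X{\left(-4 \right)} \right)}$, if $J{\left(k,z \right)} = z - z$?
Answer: $- \frac{2379}{64} \approx -37.172$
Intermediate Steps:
$J{\left(k,z \right)} = 0$
$X{\left(p \right)} = \frac{1}{2 p}$
$C{\left(L \right)} = L^{2} + 5 L$ ($C{\left(L \right)} = \left(L^{2} + 5 L\right) + 0 = L^{2} + 5 L$)
$\left(28 + 33\right) C{\left(X{\left(-4 \right)} \right)} = \left(28 + 33\right) \frac{1}{2 \left(-4\right)} \left(5 + \frac{1}{2 \left(-4\right)}\right) = 61 \cdot \frac{1}{2} \left(- \frac{1}{4}\right) \left(5 + \frac{1}{2} \left(- \frac{1}{4}\right)\right) = 61 \left(- \frac{5 - \frac{1}{8}}{8}\right) = 61 \left(\left(- \frac{1}{8}\right) \frac{39}{8}\right) = 61 \left(- \frac{39}{64}\right) = - \frac{2379}{64}$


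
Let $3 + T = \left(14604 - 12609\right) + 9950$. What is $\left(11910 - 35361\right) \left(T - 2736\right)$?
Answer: $-215889906$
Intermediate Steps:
$T = 11942$ ($T = -3 + \left(\left(14604 - 12609\right) + 9950\right) = -3 + \left(1995 + 9950\right) = -3 + 11945 = 11942$)
$\left(11910 - 35361\right) \left(T - 2736\right) = \left(11910 - 35361\right) \left(11942 - 2736\right) = - 23451 \left(11942 - 2736\right) = \left(-23451\right) 9206 = -215889906$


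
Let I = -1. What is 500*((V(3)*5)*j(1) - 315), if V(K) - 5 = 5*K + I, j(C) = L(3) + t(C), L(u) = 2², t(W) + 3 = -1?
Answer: -157500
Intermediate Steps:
t(W) = -4 (t(W) = -3 - 1 = -4)
L(u) = 4
j(C) = 0 (j(C) = 4 - 4 = 0)
V(K) = 4 + 5*K (V(K) = 5 + (5*K - 1) = 5 + (-1 + 5*K) = 4 + 5*K)
500*((V(3)*5)*j(1) - 315) = 500*(((4 + 5*3)*5)*0 - 315) = 500*(((4 + 15)*5)*0 - 315) = 500*((19*5)*0 - 315) = 500*(95*0 - 315) = 500*(0 - 315) = 500*(-315) = -157500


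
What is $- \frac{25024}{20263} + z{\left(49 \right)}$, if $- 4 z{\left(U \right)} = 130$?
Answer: $- \frac{59441}{1762} \approx -33.735$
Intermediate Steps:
$z{\left(U \right)} = - \frac{65}{2}$ ($z{\left(U \right)} = \left(- \frac{1}{4}\right) 130 = - \frac{65}{2}$)
$- \frac{25024}{20263} + z{\left(49 \right)} = - \frac{25024}{20263} - \frac{65}{2} = \left(-25024\right) \frac{1}{20263} - \frac{65}{2} = - \frac{1088}{881} - \frac{65}{2} = - \frac{59441}{1762}$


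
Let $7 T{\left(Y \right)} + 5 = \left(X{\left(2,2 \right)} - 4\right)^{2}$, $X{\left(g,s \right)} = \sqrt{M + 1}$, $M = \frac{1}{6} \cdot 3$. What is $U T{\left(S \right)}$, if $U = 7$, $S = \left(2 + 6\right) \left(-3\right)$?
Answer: $\frac{25}{2} - 4 \sqrt{6} \approx 2.702$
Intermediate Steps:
$S = -24$ ($S = 8 \left(-3\right) = -24$)
$M = \frac{1}{2}$ ($M = \frac{1}{6} \cdot 3 = \frac{1}{2} \approx 0.5$)
$X{\left(g,s \right)} = \frac{\sqrt{6}}{2}$ ($X{\left(g,s \right)} = \sqrt{\frac{1}{2} + 1} = \sqrt{\frac{3}{2}} = \frac{\sqrt{6}}{2}$)
$T{\left(Y \right)} = - \frac{5}{7} + \frac{\left(-4 + \frac{\sqrt{6}}{2}\right)^{2}}{7}$ ($T{\left(Y \right)} = - \frac{5}{7} + \frac{\left(\frac{\sqrt{6}}{2} - 4\right)^{2}}{7} = - \frac{5}{7} + \frac{\left(-4 + \frac{\sqrt{6}}{2}\right)^{2}}{7}$)
$U T{\left(S \right)} = 7 \left(\frac{25}{14} - \frac{4 \sqrt{6}}{7}\right) = \frac{25}{2} - 4 \sqrt{6}$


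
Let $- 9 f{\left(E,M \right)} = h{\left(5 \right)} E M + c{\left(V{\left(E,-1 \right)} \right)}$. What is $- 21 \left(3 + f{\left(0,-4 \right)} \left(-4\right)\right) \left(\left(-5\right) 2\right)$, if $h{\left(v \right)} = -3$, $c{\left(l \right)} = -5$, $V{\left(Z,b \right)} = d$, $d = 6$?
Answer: $\frac{490}{3} \approx 163.33$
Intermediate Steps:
$V{\left(Z,b \right)} = 6$
$f{\left(E,M \right)} = \frac{5}{9} + \frac{E M}{3}$ ($f{\left(E,M \right)} = - \frac{- 3 E M - 5}{9} = - \frac{-5 - 3 E M}{9} = \frac{5}{9} + \frac{E M}{3}$)
$- 21 \left(3 + f{\left(0,-4 \right)} \left(-4\right)\right) \left(\left(-5\right) 2\right) = - 21 \left(3 + \left(\frac{5}{9} + \frac{1}{3} \cdot 0 \left(-4\right)\right) \left(-4\right)\right) \left(\left(-5\right) 2\right) = - 21 \left(3 + \left(\frac{5}{9} + 0\right) \left(-4\right)\right) \left(-10\right) = - 21 \left(3 + \frac{5}{9} \left(-4\right)\right) \left(-10\right) = - 21 \left(3 - \frac{20}{9}\right) \left(-10\right) = \left(-21\right) \frac{7}{9} \left(-10\right) = \left(- \frac{49}{3}\right) \left(-10\right) = \frac{490}{3}$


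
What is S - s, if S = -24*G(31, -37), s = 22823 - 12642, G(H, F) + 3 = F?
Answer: -9221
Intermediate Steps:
G(H, F) = -3 + F
s = 10181
S = 960 (S = -24*(-3 - 37) = -24*(-40) = 960)
S - s = 960 - 1*10181 = 960 - 10181 = -9221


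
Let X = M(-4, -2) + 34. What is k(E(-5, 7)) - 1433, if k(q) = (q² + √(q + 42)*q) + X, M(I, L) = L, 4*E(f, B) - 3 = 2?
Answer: -22391/16 + 5*√173/8 ≈ -1391.2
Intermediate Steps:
E(f, B) = 5/4 (E(f, B) = ¾ + (¼)*2 = ¾ + ½ = 5/4)
X = 32 (X = -2 + 34 = 32)
k(q) = 32 + q² + q*√(42 + q) (k(q) = (q² + √(q + 42)*q) + 32 = (q² + √(42 + q)*q) + 32 = (q² + q*√(42 + q)) + 32 = 32 + q² + q*√(42 + q))
k(E(-5, 7)) - 1433 = (32 + (5/4)² + 5*√(42 + 5/4)/4) - 1433 = (32 + 25/16 + 5*√(173/4)/4) - 1433 = (32 + 25/16 + 5*(√173/2)/4) - 1433 = (32 + 25/16 + 5*√173/8) - 1433 = (537/16 + 5*√173/8) - 1433 = -22391/16 + 5*√173/8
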